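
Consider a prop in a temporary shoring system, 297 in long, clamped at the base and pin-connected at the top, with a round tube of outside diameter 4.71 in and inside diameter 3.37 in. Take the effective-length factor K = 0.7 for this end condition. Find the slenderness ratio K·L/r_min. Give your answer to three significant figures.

d_o = 4.71 in, d_i = 3.37 in
I = π(d_o⁴ − d_i⁴)/64 = π(4.71⁴ − 3.370⁴)/64 = 17.83 in⁴
A = 8.504 in²;  r_min = √(I/A) = √(17.83/8.504) = 1.448 in
L_e = K·L = 0.7 × 297 = 207.9 in
λ = L_e / r_min = 207.90 / 1.448 = 144

λ ≈ 144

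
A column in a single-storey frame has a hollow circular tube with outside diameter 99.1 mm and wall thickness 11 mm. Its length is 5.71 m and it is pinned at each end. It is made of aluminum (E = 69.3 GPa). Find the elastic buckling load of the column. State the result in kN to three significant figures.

Inner diameter d_i = 99.1 − 2×11 = 77.10 mm
I = π(d_o⁴ − d_i⁴)/64 = π(99.1⁴ − 77.10⁴)/64 = 3.000×10^6 mm⁴
I = 3.000×10^6 mm⁴ = 3.000×10^-6 m⁴
Effective length L_e = K·L = 1 × 5.71 = 5.710 m
P_cr = π²EI / L_e² = π² × 69.3×10⁹ × 3.000×10^-6 / 5.710² = 6.293×10^4 N

P_cr ≈ 62.9 kN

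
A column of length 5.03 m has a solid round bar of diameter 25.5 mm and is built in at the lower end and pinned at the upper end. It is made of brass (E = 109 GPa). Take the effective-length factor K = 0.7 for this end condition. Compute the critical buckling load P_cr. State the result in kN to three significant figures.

I = πd⁴/64 = π×25.5⁴/64 = 2.076×10^4 mm⁴
I = 2.076×10^4 mm⁴ = 2.076×10^-8 m⁴
Effective length L_e = K·L = 0.7 × 5.03 = 3.521 m
P_cr = π²EI / L_e² = π² × 109×10⁹ × 2.076×10^-8 / 3.521² = 1.801×10^3 N

P_cr ≈ 1.80 kN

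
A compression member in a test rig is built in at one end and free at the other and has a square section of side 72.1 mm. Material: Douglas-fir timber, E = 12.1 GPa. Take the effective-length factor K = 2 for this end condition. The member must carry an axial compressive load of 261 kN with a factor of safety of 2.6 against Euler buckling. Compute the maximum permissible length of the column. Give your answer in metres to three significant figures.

I = a⁴/12 = 72.1⁴/12 = 2.252×10^6 mm⁴
I = 2.252×10^-6 m⁴
Required critical load P_cr = n·P = 2.6 × 261 = 678.6 kN = 6.786×10^5 N
From P_cr = π²EI/(K·L)²:  L = (1/K)·√(π²EI/P_cr) = (1/2)·√(π²×1.21×10^10×2.252×10^-6/6.786×10^5)
L = 0.315 m

L_max ≈ 0.315 m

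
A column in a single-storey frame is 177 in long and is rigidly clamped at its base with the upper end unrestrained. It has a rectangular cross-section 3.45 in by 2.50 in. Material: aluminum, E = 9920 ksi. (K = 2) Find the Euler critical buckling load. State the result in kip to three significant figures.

P_cr ≈ 3.51 kip

Buckling occurs about the weak axis: I_min = h·b³/12 with b = 2.50 in (the shorter side).
I_min = 3.45×2.50³/12 = 4.492 in⁴
Effective length L_e = K·L = 2 × 177 = 354.0 in
P_cr = π²EI / L_e² = π² × 9920×10³ × 4.492 / 354.0² = 3.510×10^3 lb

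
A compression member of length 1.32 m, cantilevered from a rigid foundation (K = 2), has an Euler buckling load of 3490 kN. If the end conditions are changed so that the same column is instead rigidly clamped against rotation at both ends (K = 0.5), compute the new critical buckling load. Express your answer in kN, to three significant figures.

P_cr ∝ 1/K², so P_cr,new = P_cr,old × (K_old/K_new)² = 3490 × (2/0.5)²
= 3490 × 16.00 = 55800 kN

P_cr ≈ 55800 kN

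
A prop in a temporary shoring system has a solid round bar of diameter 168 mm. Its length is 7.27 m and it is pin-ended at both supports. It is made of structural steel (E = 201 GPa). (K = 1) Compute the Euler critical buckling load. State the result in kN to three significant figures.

I = πd⁴/64 = π×168⁴/64 = 3.910×10^7 mm⁴
I = 3.910×10^7 mm⁴ = 3.910×10^-5 m⁴
Effective length L_e = K·L = 1 × 7.27 = 7.270 m
P_cr = π²EI / L_e² = π² × 201×10⁹ × 3.910×10^-5 / 7.270² = 1.468×10^6 N

P_cr ≈ 1470 kN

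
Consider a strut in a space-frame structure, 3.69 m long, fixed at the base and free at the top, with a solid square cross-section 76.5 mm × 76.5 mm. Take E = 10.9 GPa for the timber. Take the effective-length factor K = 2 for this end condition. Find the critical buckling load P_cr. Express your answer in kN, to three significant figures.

I = a⁴/12 = 76.5⁴/12 = 2.854×10^6 mm⁴
I = 2.854×10^6 mm⁴ = 2.854×10^-6 m⁴
Effective length L_e = K·L = 2 × 3.69 = 7.380 m
P_cr = π²EI / L_e² = π² × 10.9×10⁹ × 2.854×10^-6 / 7.380² = 5.637×10^3 N

P_cr ≈ 5.64 kN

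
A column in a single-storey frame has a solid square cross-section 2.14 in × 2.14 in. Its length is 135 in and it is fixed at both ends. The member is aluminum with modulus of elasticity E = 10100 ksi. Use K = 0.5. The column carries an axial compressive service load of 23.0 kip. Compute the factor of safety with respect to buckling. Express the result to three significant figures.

I = a⁴/12 = 2.14⁴/12 = 1.748 in⁴
Effective length L_e = K·L = 0.5 × 135 = 67.50 in
P_cr = π²EI / L_e² = π² × 10100×10³ × 1.748 / 67.50² = 3.824×10^4 lb
Factor of safety n = P_cr / P = 38.237 / 23.0 = 1.66

n ≈ 1.66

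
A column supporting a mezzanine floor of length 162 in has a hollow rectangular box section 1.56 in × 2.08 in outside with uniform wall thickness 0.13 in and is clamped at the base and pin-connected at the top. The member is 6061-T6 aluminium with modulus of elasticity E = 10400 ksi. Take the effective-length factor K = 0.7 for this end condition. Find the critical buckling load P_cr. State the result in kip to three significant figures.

Inner dimensions: h_i = 2.08 − 2×0.13 = 1.820 in, b_i = 1.56 − 2×0.13 = 1.300 in
Weak-axis I_min = (h_o·b_o³ − h_i·b_i³)/12 with b_o = 1.56, b_i = 1.300 in (shorter outer/inner sides).
I_min = (2.08×1.56³ − 1.820×1.300³)/12 = 0.3248 in⁴
Effective length L_e = K·L = 0.7 × 162 = 113.4 in
P_cr = π²EI / L_e² = π² × 10400×10³ × 0.3248 / 113.4² = 2.593×10^3 lb

P_cr ≈ 2.59 kip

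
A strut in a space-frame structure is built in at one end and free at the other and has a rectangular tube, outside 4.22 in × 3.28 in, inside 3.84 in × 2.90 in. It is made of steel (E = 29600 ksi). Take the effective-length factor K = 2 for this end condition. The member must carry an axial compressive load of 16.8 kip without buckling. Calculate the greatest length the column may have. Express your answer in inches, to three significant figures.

L_max ≈ 141 in

Weak-axis I_min = (h_o·b_o³ − h_i·b_i³)/12 with b_o = 3.28, b_i = 2.900 in (shorter outer/inner sides).
I_min = (4.22×3.28³ − 3.840×2.900³)/12 = 4.605 in⁴
At the buckling limit P_cr = P = 1.680×10^4 lb
From P_cr = π²EI/(K·L)²:  L = (1/K)·√(π²EI/P_cr) = (1/2)·√(π²×2.96×10^7×4.605/1.680×10^4)
L = 141 in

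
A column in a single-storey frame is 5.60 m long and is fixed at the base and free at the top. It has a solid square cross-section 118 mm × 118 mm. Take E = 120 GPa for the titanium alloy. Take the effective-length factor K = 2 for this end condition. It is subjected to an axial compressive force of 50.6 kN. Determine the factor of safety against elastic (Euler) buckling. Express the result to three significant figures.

n ≈ 3.01

I = a⁴/12 = 118⁴/12 = 1.616×10^7 mm⁴
I = 1.616×10^7 mm⁴ = 1.616×10^-5 m⁴
Effective length L_e = K·L = 2 × 5.60 = 11.20 m
P_cr = π²EI / L_e² = π² × 120×10⁹ × 1.616×10^-5 / 11.20² = 1.525×10^5 N
Factor of safety n = P_cr / P = 152.54 / 50.6 = 3.01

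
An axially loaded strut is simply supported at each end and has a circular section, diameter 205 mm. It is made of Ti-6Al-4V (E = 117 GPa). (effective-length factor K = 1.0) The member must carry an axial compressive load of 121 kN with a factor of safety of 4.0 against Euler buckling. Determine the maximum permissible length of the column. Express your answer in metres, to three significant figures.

I = πd⁴/64 = π×205⁴/64 = 8.669×10^7 mm⁴
I = 8.669×10^-5 m⁴
Required critical load P_cr = n·P = 4.0 × 121 = 484.0 kN = 4.840×10^5 N
From P_cr = π²EI/(K·L)²:  L = (1/K)·√(π²EI/P_cr) = (1/1)·√(π²×1.17×10^11×8.669×10^-5/4.840×10^5)
L = 14.4 m

L_max ≈ 14.4 m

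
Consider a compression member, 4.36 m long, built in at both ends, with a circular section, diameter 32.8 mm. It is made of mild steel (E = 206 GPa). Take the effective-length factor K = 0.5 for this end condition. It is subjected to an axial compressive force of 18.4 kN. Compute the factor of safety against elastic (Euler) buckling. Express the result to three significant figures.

I = πd⁴/64 = π×32.8⁴/64 = 5.682×10^4 mm⁴
I = 5.682×10^4 mm⁴ = 5.682×10^-8 m⁴
Effective length L_e = K·L = 0.5 × 4.36 = 2.180 m
P_cr = π²EI / L_e² = π² × 206×10⁹ × 5.682×10^-8 / 2.180² = 2.431×10^4 N
Factor of safety n = P_cr / P = 24.306 / 18.4 = 1.32

n ≈ 1.32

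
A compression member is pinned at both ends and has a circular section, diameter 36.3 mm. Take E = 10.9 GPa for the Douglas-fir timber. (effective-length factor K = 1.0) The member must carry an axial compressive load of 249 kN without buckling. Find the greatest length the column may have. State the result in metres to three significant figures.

L_max ≈ 0.192 m

I = πd⁴/64 = π×36.3⁴/64 = 8.523×10^4 mm⁴
I = 8.523×10^-8 m⁴
At the buckling limit P_cr = P = 2.490×10^5 N
From P_cr = π²EI/(K·L)²:  L = (1/K)·√(π²EI/P_cr) = (1/1)·√(π²×1.09×10^10×8.523×10^-8/2.490×10^5)
L = 0.192 m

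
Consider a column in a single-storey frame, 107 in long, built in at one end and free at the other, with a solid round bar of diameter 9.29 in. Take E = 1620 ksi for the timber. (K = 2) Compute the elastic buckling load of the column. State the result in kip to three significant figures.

I = πd⁴/64 = π×9.29⁴/64 = 365.6 in⁴
Effective length L_e = K·L = 2 × 107 = 214.0 in
P_cr = π²EI / L_e² = π² × 1620×10³ × 365.6 / 214.0² = 1.276×10^5 lb

P_cr ≈ 128 kip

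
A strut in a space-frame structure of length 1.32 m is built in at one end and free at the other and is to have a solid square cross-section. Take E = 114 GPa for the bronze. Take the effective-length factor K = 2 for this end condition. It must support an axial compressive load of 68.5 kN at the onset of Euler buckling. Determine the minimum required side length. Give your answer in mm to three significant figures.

a ≈ 47.5 mm

L_e = K·L = 2 × 1.32 = 2.640 m
Required I = P_cr·L_e²/(π²E) = 6.850×10^4 × 2.640² / (π² × 1.14×10^11) = 4.243×10^-7 m⁴
I_req = 4.243×10^5 mm⁴
Solid square: I = a⁴/12  ⇒  a = (12I)^(1/4) = (12×4.243×10^5)^(1/4) = 47.5 mm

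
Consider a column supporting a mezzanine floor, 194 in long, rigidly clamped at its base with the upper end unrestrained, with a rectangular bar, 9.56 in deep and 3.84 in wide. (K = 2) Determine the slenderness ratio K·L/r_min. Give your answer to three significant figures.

λ ≈ 350

For a rectangle r_min = b/√12 = 3.84/√12 = 1.109 in
L_e = K·L = 2 × 194 = 388.0 in
λ = L_e / r_min = 388.00 / 1.109 = 350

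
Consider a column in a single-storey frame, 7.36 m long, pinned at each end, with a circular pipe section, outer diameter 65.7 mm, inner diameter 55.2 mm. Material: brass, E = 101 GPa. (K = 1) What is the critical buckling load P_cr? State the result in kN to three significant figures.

P_cr ≈ 8.44 kN

d_o = 65.7 mm, d_i = 55.2 mm
I = π(d_o⁴ − d_i⁴)/64 = π(65.7⁴ − 55.20⁴)/64 = 4.589×10^5 mm⁴
I = 4.589×10^5 mm⁴ = 4.589×10^-7 m⁴
Effective length L_e = K·L = 1 × 7.36 = 7.360 m
P_cr = π²EI / L_e² = π² × 101×10⁹ × 4.589×10^-7 / 7.360² = 8.444×10^3 N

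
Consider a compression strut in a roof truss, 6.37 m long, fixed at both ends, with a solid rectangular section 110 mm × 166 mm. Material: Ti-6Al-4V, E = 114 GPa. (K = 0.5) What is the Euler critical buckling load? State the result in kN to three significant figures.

P_cr ≈ 2040 kN

Buckling occurs about the weak axis: I_min = h·b³/12 with b = 110 mm (the shorter side).
I_min = 166×110³/12 = 1.841×10^7 mm⁴
I = 1.841×10^7 mm⁴ = 1.841×10^-5 m⁴
Effective length L_e = K·L = 0.5 × 6.37 = 3.185 m
P_cr = π²EI / L_e² = π² × 114×10⁹ × 1.841×10^-5 / 3.185² = 2.042×10^6 N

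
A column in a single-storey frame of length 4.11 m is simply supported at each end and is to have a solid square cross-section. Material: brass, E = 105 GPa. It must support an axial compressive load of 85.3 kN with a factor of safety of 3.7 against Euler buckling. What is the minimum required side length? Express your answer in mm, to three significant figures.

Required P_cr = n·P = 3.7 × 85.3 = 315.6 kN
L_e = K·L = 1 × 4.11 = 4.110 m
Required I = P_cr·L_e²/(π²E) = 3.156×10^5 × 4.110² / (π² × 1.05×10^11) = 5.145×10^-6 m⁴
I_req = 5.145×10^6 mm⁴
Solid square: I = a⁴/12  ⇒  a = (12I)^(1/4) = (12×5.145×10^6)^(1/4) = 88.6 mm

a ≈ 88.6 mm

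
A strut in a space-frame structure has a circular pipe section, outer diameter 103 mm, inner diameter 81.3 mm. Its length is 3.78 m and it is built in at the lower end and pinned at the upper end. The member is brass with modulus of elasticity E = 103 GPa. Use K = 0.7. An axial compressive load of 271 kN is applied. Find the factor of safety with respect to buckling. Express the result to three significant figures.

d_o = 103 mm, d_i = 81.3 mm
I = π(d_o⁴ − d_i⁴)/64 = π(103⁴ − 81.30⁴)/64 = 3.380×10^6 mm⁴
I = 3.380×10^6 mm⁴ = 3.380×10^-6 m⁴
Effective length L_e = K·L = 0.7 × 3.78 = 2.646 m
P_cr = π²EI / L_e² = π² × 103×10⁹ × 3.380×10^-6 / 2.646² = 4.908×10^5 N
Factor of safety n = P_cr / P = 490.81 / 271 = 1.81

n ≈ 1.81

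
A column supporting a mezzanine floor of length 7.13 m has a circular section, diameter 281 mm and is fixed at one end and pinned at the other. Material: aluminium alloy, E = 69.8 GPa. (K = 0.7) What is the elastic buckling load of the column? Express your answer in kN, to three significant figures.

I = πd⁴/64 = π×281⁴/64 = 3.061×10^8 mm⁴
I = 3.061×10^8 mm⁴ = 3.061×10^-4 m⁴
Effective length L_e = K·L = 0.7 × 7.13 = 4.991 m
P_cr = π²EI / L_e² = π² × 69.8×10⁹ × 3.061×10^-4 / 4.991² = 8.464×10^6 N

P_cr ≈ 8460 kN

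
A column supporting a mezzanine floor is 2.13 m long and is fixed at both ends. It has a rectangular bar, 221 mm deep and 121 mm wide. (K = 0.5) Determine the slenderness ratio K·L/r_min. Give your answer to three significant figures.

For a rectangle r_min = b/√12 = 121/√12 = 34.93 mm
L_e = K·L = 0.5 × 2.13 m = 1.065 m = 1065.0 mm
λ = L_e / r_min = 1065.0 / 34.93 = 30.5

λ ≈ 30.5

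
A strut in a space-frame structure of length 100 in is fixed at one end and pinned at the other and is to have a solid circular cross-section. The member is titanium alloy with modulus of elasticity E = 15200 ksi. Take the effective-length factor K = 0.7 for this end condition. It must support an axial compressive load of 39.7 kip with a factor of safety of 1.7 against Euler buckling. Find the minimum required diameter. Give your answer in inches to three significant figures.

d ≈ 2.59 in

Required P_cr = n·P = 1.7 × 39.7 = 67.49 kip
L_e = K·L = 0.7 × 100 = 70.00 in
Required I = P_cr·L_e²/(π²E) = 6.749×10^4 × 70.00² / (π² × 1.52×10^7) = 2.204 in⁴
Solid circle: I = πd⁴/64  ⇒  d = (64I/π)^(1/4) = (64×2.204/π)^(1/4) = 2.59 in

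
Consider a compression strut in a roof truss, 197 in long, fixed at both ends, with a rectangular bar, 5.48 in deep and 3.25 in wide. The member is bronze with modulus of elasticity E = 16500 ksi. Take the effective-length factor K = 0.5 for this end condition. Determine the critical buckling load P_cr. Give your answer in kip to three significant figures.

Buckling occurs about the weak axis: I_min = h·b³/12 with b = 3.25 in (the shorter side).
I_min = 5.48×3.25³/12 = 15.68 in⁴
Effective length L_e = K·L = 0.5 × 197 = 98.50 in
P_cr = π²EI / L_e² = π² × 16500×10³ × 15.68 / 98.50² = 2.631×10^5 lb

P_cr ≈ 263 kip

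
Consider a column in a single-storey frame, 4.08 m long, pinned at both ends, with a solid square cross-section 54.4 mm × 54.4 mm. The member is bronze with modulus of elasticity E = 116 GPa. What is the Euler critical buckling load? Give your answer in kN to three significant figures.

I = a⁴/12 = 54.4⁴/12 = 7.298×10^5 mm⁴
I = 7.298×10^5 mm⁴ = 7.298×10^-7 m⁴
Effective length L_e = K·L = 1 × 4.08 = 4.080 m
P_cr = π²EI / L_e² = π² × 116×10⁹ × 7.298×10^-7 / 4.080² = 5.019×10^4 N

P_cr ≈ 50.2 kN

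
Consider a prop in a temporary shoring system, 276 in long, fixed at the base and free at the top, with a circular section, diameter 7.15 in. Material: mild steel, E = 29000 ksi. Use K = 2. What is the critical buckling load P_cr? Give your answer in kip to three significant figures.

P_cr ≈ 121 kip

I = πd⁴/64 = π×7.15⁴/64 = 128.3 in⁴
Effective length L_e = K·L = 2 × 276 = 552.0 in
P_cr = π²EI / L_e² = π² × 29000×10³ × 128.3 / 552.0² = 1.205×10^5 lb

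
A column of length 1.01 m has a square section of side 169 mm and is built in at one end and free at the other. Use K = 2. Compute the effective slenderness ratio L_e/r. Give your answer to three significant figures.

λ ≈ 41.4

For a square r = a/√12 = 169/√12 = 48.79 mm
L_e = K·L = 2 × 1.01 m = 2.020 m = 2020.0 mm
λ = L_e / r_min = 2020.0 / 48.79 = 41.4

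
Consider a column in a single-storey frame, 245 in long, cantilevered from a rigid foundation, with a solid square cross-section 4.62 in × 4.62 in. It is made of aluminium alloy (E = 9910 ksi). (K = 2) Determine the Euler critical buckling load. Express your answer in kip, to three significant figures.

P_cr ≈ 15.5 kip

I = a⁴/12 = 4.62⁴/12 = 37.97 in⁴
Effective length L_e = K·L = 2 × 245 = 490.0 in
P_cr = π²EI / L_e² = π² × 9910×10³ × 37.97 / 490.0² = 1.547×10^4 lb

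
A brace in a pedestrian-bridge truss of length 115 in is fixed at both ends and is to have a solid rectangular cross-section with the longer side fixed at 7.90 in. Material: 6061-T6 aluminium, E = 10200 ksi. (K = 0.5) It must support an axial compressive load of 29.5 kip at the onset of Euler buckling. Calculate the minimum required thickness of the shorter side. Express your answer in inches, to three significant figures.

b ≈ 1.14 in

L_e = K·L = 0.5 × 115 = 57.50 in
Required I = P_cr·L_e²/(π²E) = 2.950×10^4 × 57.50² / (π² × 1.02×10^7) = 0.9689 in⁴
Rectangle, weak axis: I_min = h·b³/12 with h = 7.90 in fixed  ⇒  b = (12I/h)^(1/3) = 1.14 in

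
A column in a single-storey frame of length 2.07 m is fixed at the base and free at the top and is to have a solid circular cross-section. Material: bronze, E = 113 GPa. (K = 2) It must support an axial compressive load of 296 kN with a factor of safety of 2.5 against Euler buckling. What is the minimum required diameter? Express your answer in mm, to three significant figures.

Required P_cr = n·P = 2.5 × 296 = 740.0 kN
L_e = K·L = 2 × 2.07 = 4.140 m
Required I = P_cr·L_e²/(π²E) = 7.400×10^5 × 4.140² / (π² × 1.13×10^11) = 1.137×10^-5 m⁴
I_req = 1.137×10^7 mm⁴
Solid circle: I = πd⁴/64  ⇒  d = (64I/π)^(1/4) = (64×1.137×10^7/π)^(1/4) = 123 mm

d ≈ 123 mm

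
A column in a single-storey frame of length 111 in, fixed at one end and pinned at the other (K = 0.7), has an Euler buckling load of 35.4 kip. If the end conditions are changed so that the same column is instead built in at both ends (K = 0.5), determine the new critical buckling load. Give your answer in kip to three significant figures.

P_cr ∝ 1/K², so P_cr,new = P_cr,old × (K_old/K_new)² = 35.4 × (0.7/0.5)²
= 35.4 × 1.960 = 69.4 kip

P_cr ≈ 69.4 kip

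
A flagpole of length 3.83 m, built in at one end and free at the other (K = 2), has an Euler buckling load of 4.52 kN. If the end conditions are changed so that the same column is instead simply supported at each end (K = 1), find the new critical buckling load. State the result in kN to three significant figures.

P_cr ∝ 1/K², so P_cr,new = P_cr,old × (K_old/K_new)² = 4.52 × (2/1)²
= 4.52 × 4.000 = 18.1 kN

P_cr ≈ 18.1 kN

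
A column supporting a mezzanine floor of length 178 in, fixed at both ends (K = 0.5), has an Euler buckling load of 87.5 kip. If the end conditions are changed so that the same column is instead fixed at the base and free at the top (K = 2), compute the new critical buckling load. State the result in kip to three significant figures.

P_cr ≈ 5.47 kip

P_cr ∝ 1/K², so P_cr,new = P_cr,old × (K_old/K_new)² = 87.5 × (0.5/2)²
= 87.5 × 0.06250 = 5.47 kip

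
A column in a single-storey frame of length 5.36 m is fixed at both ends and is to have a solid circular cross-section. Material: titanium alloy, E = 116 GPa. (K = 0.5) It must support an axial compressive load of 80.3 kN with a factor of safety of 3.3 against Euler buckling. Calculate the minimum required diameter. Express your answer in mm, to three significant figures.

Required P_cr = n·P = 3.3 × 80.3 = 265.0 kN
L_e = K·L = 0.5 × 5.36 = 2.680 m
Required I = P_cr·L_e²/(π²E) = 2.650×10^5 × 2.680² / (π² × 1.16×10^11) = 1.662×10^-6 m⁴
I_req = 1.662×10^6 mm⁴
Solid circle: I = πd⁴/64  ⇒  d = (64I/π)^(1/4) = (64×1.662×10^6/π)^(1/4) = 76.3 mm

d ≈ 76.3 mm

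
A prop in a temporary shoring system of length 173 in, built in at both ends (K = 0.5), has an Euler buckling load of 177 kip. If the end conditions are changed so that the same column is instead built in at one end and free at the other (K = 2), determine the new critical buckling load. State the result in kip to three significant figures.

P_cr ≈ 11.1 kip

P_cr ∝ 1/K², so P_cr,new = P_cr,old × (K_old/K_new)² = 177 × (0.5/2)²
= 177 × 0.06250 = 11.1 kip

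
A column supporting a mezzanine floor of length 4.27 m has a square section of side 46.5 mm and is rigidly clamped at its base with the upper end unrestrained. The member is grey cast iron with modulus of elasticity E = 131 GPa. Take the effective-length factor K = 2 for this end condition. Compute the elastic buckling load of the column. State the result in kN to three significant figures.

P_cr ≈ 6.91 kN

I = a⁴/12 = 46.5⁴/12 = 3.896×10^5 mm⁴
I = 3.896×10^5 mm⁴ = 3.896×10^-7 m⁴
Effective length L_e = K·L = 2 × 4.27 = 8.540 m
P_cr = π²EI / L_e² = π² × 131×10⁹ × 3.896×10^-7 / 8.540² = 6.907×10^3 N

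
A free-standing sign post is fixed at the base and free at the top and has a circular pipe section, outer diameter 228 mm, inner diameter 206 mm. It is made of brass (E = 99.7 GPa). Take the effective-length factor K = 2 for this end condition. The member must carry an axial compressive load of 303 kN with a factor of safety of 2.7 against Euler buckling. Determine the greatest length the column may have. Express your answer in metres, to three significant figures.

d_o = 228 mm, d_i = 206 mm
I = π(d_o⁴ − d_i⁴)/64 = π(228⁴ − 206.0⁴)/64 = 4.425×10^7 mm⁴
I = 4.425×10^-5 m⁴
Required critical load P_cr = n·P = 2.7 × 303 = 818.1 kN = 8.181×10^5 N
From P_cr = π²EI/(K·L)²:  L = (1/K)·√(π²EI/P_cr) = (1/2)·√(π²×9.97×10^10×4.425×10^-5/8.181×10^5)
L = 3.65 m

L_max ≈ 3.65 m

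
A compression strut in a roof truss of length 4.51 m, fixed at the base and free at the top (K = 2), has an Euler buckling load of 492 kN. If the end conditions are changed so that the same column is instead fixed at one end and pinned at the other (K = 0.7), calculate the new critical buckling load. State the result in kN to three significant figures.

P_cr ∝ 1/K², so P_cr,new = P_cr,old × (K_old/K_new)² = 492 × (2/0.7)²
= 492 × 8.163 = 4020 kN

P_cr ≈ 4020 kN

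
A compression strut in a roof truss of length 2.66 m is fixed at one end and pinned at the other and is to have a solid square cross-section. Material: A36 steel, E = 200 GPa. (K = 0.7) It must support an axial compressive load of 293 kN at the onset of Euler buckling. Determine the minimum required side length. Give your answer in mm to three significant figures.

L_e = K·L = 0.7 × 2.66 = 1.862 m
Required I = P_cr·L_e²/(π²E) = 2.930×10^5 × 1.862² / (π² × 2.00×10^11) = 5.146×10^-7 m⁴
I_req = 5.146×10^5 mm⁴
Solid square: I = a⁴/12  ⇒  a = (12I)^(1/4) = (12×5.146×10^5)^(1/4) = 49.9 mm

a ≈ 49.9 mm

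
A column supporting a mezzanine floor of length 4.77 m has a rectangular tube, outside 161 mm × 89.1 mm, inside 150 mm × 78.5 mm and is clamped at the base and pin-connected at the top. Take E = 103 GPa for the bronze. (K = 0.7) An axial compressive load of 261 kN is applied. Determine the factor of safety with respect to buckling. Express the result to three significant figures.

Weak-axis I_min = (h_o·b_o³ − h_i·b_i³)/12 with b_o = 89.1, b_i = 78.50 mm (shorter outer/inner sides).
I_min = (161×89.1³ − 150.0×78.50³)/12 = 3.444×10^6 mm⁴
I = 3.444×10^6 mm⁴ = 3.444×10^-6 m⁴
Effective length L_e = K·L = 0.7 × 4.77 = 3.339 m
P_cr = π²EI / L_e² = π² × 103×10⁹ × 3.444×10^-6 / 3.339² = 3.140×10^5 N
Factor of safety n = P_cr / P = 313.99 / 261 = 1.20

n ≈ 1.20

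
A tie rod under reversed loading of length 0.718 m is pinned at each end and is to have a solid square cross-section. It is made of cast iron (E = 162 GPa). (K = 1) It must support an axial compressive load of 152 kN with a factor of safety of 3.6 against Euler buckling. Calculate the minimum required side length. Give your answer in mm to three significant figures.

a ≈ 38.1 mm

Required P_cr = n·P = 3.6 × 152 = 547.2 kN
L_e = K·L = 1 × 0.718 = 0.7180 m
Required I = P_cr·L_e²/(π²E) = 5.472×10^5 × 0.7180² / (π² × 1.62×10^11) = 1.764×10^-7 m⁴
I_req = 1.764×10^5 mm⁴
Solid square: I = a⁴/12  ⇒  a = (12I)^(1/4) = (12×1.764×10^5)^(1/4) = 38.1 mm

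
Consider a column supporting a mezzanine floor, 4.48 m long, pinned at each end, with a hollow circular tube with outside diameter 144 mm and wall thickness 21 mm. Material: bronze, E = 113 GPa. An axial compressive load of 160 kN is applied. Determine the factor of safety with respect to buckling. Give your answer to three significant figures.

Inner diameter d_i = 144 − 2×21 = 102.0 mm
I = π(d_o⁴ − d_i⁴)/64 = π(144⁴ − 102.0⁴)/64 = 1.579×10^7 mm⁴
I = 1.579×10^7 mm⁴ = 1.579×10^-5 m⁴
Effective length L_e = K·L = 1 × 4.48 = 4.480 m
P_cr = π²EI / L_e² = π² × 113×10⁹ × 1.579×10^-5 / 4.480² = 8.776×10^5 N
Factor of safety n = P_cr / P = 877.60 / 160 = 5.48

n ≈ 5.48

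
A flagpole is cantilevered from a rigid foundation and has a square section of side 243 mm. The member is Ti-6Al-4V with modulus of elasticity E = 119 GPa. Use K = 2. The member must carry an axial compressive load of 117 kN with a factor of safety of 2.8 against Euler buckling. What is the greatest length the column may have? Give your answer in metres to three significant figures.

L_max ≈ 16.1 m

I = a⁴/12 = 243⁴/12 = 2.906×10^8 mm⁴
I = 2.906×10^-4 m⁴
Required critical load P_cr = n·P = 2.8 × 117 = 327.6 kN = 3.276×10^5 N
From P_cr = π²EI/(K·L)²:  L = (1/K)·√(π²EI/P_cr) = (1/2)·√(π²×1.19×10^11×2.906×10^-4/3.276×10^5)
L = 16.1 m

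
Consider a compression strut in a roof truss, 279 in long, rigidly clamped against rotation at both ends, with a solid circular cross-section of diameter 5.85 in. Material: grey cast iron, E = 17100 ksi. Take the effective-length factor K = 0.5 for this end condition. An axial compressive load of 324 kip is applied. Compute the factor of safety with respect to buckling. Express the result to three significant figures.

n ≈ 1.54

I = πd⁴/64 = π×5.85⁴/64 = 57.49 in⁴
Effective length L_e = K·L = 0.5 × 279 = 139.5 in
P_cr = π²EI / L_e² = π² × 17100×10³ × 57.49 / 139.5² = 4.986×10^5 lb
Factor of safety n = P_cr / P = 498.59 / 324 = 1.54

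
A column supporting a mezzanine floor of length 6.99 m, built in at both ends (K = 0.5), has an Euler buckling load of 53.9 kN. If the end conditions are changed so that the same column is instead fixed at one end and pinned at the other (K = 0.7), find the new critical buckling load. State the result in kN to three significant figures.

P_cr ∝ 1/K², so P_cr,new = P_cr,old × (K_old/K_new)² = 53.9 × (0.5/0.7)²
= 53.9 × 0.5102 = 27.5 kN

P_cr ≈ 27.5 kN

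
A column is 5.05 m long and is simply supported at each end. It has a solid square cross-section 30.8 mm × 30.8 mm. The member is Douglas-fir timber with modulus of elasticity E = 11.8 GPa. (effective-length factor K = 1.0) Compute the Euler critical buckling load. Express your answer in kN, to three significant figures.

I = a⁴/12 = 30.8⁴/12 = 7.499×10^4 mm⁴
I = 7.499×10^4 mm⁴ = 7.499×10^-8 m⁴
Effective length L_e = K·L = 1 × 5.05 = 5.050 m
P_cr = π²EI / L_e² = π² × 11.8×10⁹ × 7.499×10^-8 / 5.050² = 342.5 N

P_cr ≈ 0.342 kN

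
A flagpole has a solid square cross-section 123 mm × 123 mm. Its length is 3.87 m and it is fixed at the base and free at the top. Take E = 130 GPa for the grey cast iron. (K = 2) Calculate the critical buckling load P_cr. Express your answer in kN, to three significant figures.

P_cr ≈ 409 kN

I = a⁴/12 = 123⁴/12 = 1.907×10^7 mm⁴
I = 1.907×10^7 mm⁴ = 1.907×10^-5 m⁴
Effective length L_e = K·L = 2 × 3.87 = 7.740 m
P_cr = π²EI / L_e² = π² × 130×10⁹ × 1.907×10^-5 / 7.740² = 4.085×10^5 N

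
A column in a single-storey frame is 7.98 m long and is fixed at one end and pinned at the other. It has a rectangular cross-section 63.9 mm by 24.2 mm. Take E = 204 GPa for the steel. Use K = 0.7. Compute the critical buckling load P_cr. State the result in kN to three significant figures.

Buckling occurs about the weak axis: I_min = h·b³/12 with b = 24.2 mm (the shorter side).
I_min = 63.9×24.2³/12 = 7.547×10^4 mm⁴
I = 7.547×10^4 mm⁴ = 7.547×10^-8 m⁴
Effective length L_e = K·L = 0.7 × 7.98 = 5.586 m
P_cr = π²EI / L_e² = π² × 204×10⁹ × 7.547×10^-8 / 5.586² = 4.870×10^3 N

P_cr ≈ 4.87 kN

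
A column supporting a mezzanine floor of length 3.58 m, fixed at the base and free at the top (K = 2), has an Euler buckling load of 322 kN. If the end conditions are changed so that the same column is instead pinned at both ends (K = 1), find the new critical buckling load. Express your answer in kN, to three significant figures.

P_cr ≈ 1290 kN

P_cr ∝ 1/K², so P_cr,new = P_cr,old × (K_old/K_new)² = 322 × (2/1)²
= 322 × 4.000 = 1290 kN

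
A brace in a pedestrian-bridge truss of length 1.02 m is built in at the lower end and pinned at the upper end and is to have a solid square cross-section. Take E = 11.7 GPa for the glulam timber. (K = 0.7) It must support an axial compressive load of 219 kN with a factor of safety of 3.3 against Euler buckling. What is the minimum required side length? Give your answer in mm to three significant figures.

Required P_cr = n·P = 3.3 × 219 = 722.7 kN
L_e = K·L = 0.7 × 1.02 = 0.7140 m
Required I = P_cr·L_e²/(π²E) = 7.227×10^5 × 0.7140² / (π² × 1.17×10^10) = 3.191×10^-6 m⁴
I_req = 3.191×10^6 mm⁴
Solid square: I = a⁴/12  ⇒  a = (12I)^(1/4) = (12×3.191×10^6)^(1/4) = 78.7 mm

a ≈ 78.7 mm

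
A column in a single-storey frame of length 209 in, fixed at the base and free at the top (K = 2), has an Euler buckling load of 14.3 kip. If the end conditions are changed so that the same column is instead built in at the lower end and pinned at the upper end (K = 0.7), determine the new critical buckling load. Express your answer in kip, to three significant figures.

P_cr ≈ 117 kip

P_cr ∝ 1/K², so P_cr,new = P_cr,old × (K_old/K_new)² = 14.3 × (2/0.7)²
= 14.3 × 8.163 = 117 kip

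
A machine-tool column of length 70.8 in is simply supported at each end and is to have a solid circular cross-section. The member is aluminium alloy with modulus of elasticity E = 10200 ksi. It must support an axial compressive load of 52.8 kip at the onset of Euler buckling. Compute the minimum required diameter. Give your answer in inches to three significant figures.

d ≈ 2.71 in

L_e = K·L = 1 × 70.8 = 70.80 in
Required I = P_cr·L_e²/(π²E) = 5.280×10^4 × 70.80² / (π² × 1.02×10^7) = 2.629 in⁴
Solid circle: I = πd⁴/64  ⇒  d = (64I/π)^(1/4) = (64×2.629/π)^(1/4) = 2.71 in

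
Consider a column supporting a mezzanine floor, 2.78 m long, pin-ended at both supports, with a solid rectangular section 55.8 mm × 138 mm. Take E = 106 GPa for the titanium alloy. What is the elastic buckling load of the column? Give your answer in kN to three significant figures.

Buckling occurs about the weak axis: I_min = h·b³/12 with b = 55.8 mm (the shorter side).
I_min = 138×55.8³/12 = 1.998×10^6 mm⁴
I = 1.998×10^6 mm⁴ = 1.998×10^-6 m⁴
Effective length L_e = K·L = 1 × 2.78 = 2.780 m
P_cr = π²EI / L_e² = π² × 106×10⁹ × 1.998×10^-6 / 2.780² = 2.705×10^5 N

P_cr ≈ 270 kN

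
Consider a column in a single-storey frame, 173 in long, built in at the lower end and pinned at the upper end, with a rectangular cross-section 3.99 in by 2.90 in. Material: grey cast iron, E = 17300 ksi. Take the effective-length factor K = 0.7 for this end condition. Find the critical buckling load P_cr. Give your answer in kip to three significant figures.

P_cr ≈ 94.4 kip

Buckling occurs about the weak axis: I_min = h·b³/12 with b = 2.90 in (the shorter side).
I_min = 3.99×2.90³/12 = 8.109 in⁴
Effective length L_e = K·L = 0.7 × 173 = 121.1 in
P_cr = π²EI / L_e² = π² × 17300×10³ × 8.109 / 121.1² = 9.442×10^4 lb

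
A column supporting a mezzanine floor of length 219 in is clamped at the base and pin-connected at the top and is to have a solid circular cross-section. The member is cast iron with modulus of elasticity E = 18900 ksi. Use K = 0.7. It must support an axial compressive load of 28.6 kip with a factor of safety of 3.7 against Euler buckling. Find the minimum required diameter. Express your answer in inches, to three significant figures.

d ≈ 4.06 in

Required P_cr = n·P = 3.7 × 28.6 = 105.8 kip
L_e = K·L = 0.7 × 219 = 153.3 in
Required I = P_cr·L_e²/(π²E) = 1.058×10^5 × 153.3² / (π² × 1.89×10^7) = 13.33 in⁴
Solid circle: I = πd⁴/64  ⇒  d = (64I/π)^(1/4) = (64×13.33/π)^(1/4) = 4.06 in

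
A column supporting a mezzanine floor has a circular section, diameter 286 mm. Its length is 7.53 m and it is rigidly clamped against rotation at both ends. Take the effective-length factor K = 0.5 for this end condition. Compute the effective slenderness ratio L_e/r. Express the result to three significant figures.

For a solid circle r = d/4 = 286/4 = 71.50 mm
L_e = K·L = 0.5 × 7.53 m = 3.765 m = 3765.0 mm
λ = L_e / r_min = 3765.0 / 71.50 = 52.7

λ ≈ 52.7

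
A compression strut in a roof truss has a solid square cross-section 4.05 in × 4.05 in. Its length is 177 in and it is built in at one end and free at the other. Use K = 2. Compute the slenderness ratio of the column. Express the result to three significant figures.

λ ≈ 303

For a square r = a/√12 = 4.05/√12 = 1.169 in
L_e = K·L = 2 × 177 = 354.0 in
λ = L_e / r_min = 354.00 / 1.169 = 303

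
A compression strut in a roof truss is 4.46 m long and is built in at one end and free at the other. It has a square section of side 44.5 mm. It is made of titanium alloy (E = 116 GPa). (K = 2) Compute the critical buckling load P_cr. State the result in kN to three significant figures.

I = a⁴/12 = 44.5⁴/12 = 3.268×10^5 mm⁴
I = 3.268×10^5 mm⁴ = 3.268×10^-7 m⁴
Effective length L_e = K·L = 2 × 4.46 = 8.920 m
P_cr = π²EI / L_e² = π² × 116×10⁹ × 3.268×10^-7 / 8.920² = 4.702×10^3 N

P_cr ≈ 4.70 kN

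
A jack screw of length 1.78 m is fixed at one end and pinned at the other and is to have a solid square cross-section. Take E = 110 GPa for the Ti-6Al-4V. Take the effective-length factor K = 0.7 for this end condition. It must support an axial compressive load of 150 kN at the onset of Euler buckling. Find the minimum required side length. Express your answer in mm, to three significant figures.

L_e = K·L = 0.7 × 1.78 = 1.246 m
Required I = P_cr·L_e²/(π²E) = 1.500×10^5 × 1.246² / (π² × 1.10×10^11) = 2.145×10^-7 m⁴
I_req = 2.145×10^5 mm⁴
Solid square: I = a⁴/12  ⇒  a = (12I)^(1/4) = (12×2.145×10^5)^(1/4) = 40.1 mm

a ≈ 40.1 mm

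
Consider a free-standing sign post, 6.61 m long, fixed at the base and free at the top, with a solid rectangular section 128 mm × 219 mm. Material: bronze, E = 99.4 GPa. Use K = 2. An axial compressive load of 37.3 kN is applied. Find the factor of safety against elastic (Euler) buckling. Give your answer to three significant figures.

n ≈ 5.76

Buckling occurs about the weak axis: I_min = h·b³/12 with b = 128 mm (the shorter side).
I_min = 219×128³/12 = 3.827×10^7 mm⁴
I = 3.827×10^7 mm⁴ = 3.827×10^-5 m⁴
Effective length L_e = K·L = 2 × 6.61 = 13.22 m
P_cr = π²EI / L_e² = π² × 99.4×10⁹ × 3.827×10^-5 / 13.22² = 2.148×10^5 N
Factor of safety n = P_cr / P = 214.84 / 37.3 = 5.76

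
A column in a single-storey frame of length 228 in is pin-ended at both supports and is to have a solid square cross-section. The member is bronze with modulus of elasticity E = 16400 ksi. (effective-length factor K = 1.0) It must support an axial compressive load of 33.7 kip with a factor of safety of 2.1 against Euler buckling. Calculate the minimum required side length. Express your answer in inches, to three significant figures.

a ≈ 4.06 in

Required P_cr = n·P = 2.1 × 33.7 = 70.77 kip
L_e = K·L = 1 × 228 = 228.0 in
Required I = P_cr·L_e²/(π²E) = 7.077×10^4 × 228.0² / (π² × 1.64×10^7) = 22.73 in⁴
Solid square: I = a⁴/12  ⇒  a = (12I)^(1/4) = (12×22.73)^(1/4) = 4.06 in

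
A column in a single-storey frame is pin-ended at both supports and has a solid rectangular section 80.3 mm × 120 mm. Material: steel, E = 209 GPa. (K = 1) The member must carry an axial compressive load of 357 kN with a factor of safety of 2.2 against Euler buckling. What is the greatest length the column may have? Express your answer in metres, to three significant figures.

L_max ≈ 3.69 m

Buckling occurs about the weak axis: I_min = h·b³/12 with b = 80.3 mm (the shorter side).
I_min = 120×80.3³/12 = 5.178×10^6 mm⁴
I = 5.178×10^-6 m⁴
Required critical load P_cr = n·P = 2.2 × 357 = 785.4 kN = 7.854×10^5 N
From P_cr = π²EI/(K·L)²:  L = (1/K)·√(π²EI/P_cr) = (1/1)·√(π²×2.09×10^11×5.178×10^-6/7.854×10^5)
L = 3.69 m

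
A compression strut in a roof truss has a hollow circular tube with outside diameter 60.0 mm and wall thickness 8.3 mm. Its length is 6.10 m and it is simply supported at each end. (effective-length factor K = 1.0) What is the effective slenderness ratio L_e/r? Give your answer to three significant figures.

Inner diameter d_i = 60.0 − 2×8.3 = 43.40 mm
I = π(d_o⁴ − d_i⁴)/64 = π(60.0⁴ − 43.40⁴)/64 = 4.620×10^5 mm⁴
A = 1.348×10^3 mm²;  r_min = √(I/A) = √(4.620×10^5/1.348×10^3) = 18.51 mm
L_e = K·L = 1 × 6.10 m = 6.100 m = 6100.0 mm
λ = L_e / r_min = 6100.0 / 18.51 = 330

λ ≈ 330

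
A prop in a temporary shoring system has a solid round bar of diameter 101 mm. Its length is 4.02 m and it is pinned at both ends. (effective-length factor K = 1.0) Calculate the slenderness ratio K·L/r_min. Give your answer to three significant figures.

λ ≈ 159

For a solid circle r = d/4 = 101/4 = 25.25 mm
L_e = K·L = 1 × 4.02 m = 4.020 m = 4020.0 mm
λ = L_e / r_min = 4020.0 / 25.25 = 159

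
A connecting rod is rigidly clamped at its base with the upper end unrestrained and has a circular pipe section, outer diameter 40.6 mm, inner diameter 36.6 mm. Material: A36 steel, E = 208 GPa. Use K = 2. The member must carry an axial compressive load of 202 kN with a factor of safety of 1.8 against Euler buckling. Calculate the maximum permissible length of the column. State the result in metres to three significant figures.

L_max ≈ 0.253 m

d_o = 40.6 mm, d_i = 36.6 mm
I = π(d_o⁴ − d_i⁴)/64 = π(40.6⁴ − 36.60⁴)/64 = 4.529×10^4 mm⁴
I = 4.529×10^-8 m⁴
Required critical load P_cr = n·P = 1.8 × 202 = 363.6 kN = 3.636×10^5 N
From P_cr = π²EI/(K·L)²:  L = (1/K)·√(π²EI/P_cr) = (1/2)·√(π²×2.08×10^11×4.529×10^-8/3.636×10^5)
L = 0.253 m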